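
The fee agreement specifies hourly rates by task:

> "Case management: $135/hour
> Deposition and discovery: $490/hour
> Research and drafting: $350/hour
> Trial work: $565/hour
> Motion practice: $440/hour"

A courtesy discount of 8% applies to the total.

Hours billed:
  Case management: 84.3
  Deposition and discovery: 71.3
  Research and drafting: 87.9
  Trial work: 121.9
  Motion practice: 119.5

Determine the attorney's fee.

Case management: 84.3 × $135 = $11,380.50
Deposition and discovery: 71.3 × $490 = $34,937.00
Research and drafting: 87.9 × $350 = $30,765.00
Trial work: 121.9 × $565 = $68,873.50
Motion practice: 119.5 × $440 = $52,580.00
Subtotal: $198,536.00
Less 8% discount: −$15,882.88
Total: $198,536.00 − $15,882.88 = $182,653.12

$182,653.12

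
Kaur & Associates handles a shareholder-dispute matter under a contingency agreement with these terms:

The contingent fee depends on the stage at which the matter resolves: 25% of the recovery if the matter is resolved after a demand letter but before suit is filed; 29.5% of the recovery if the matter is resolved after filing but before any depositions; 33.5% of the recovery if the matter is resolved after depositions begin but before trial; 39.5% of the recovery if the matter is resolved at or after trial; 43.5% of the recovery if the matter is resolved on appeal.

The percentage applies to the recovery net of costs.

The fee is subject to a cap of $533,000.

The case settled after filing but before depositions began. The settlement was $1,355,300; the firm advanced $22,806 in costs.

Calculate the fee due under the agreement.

Fee base (net of costs): $1,355,300 − $22,806 = $1,332,494
The matter settled after filing but before depositions began, so the 29.5% rate applies.
$1,332,494 × 29.5% = $393,085.73
$393,085.73 is under the $533,000 cap.

$393,085.73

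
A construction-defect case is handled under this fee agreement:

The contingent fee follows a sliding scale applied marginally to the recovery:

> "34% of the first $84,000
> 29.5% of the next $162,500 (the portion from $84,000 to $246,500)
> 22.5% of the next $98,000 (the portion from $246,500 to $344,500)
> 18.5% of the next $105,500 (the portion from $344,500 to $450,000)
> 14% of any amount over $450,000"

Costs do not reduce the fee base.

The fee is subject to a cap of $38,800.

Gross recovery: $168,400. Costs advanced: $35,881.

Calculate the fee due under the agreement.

$38,800.00

Fee base is the gross recovery, $168,400; costs are reimbursed separately.
First $84,000 at 34% = $28,560.00
Remaining $84,400 at 29.5% = $24,898.00
Fee: $28,560.00 + $24,898.00 = $53,458.00
$53,458.00 exceeds the $38,800 cap, so the fee is capped at $38,800.00.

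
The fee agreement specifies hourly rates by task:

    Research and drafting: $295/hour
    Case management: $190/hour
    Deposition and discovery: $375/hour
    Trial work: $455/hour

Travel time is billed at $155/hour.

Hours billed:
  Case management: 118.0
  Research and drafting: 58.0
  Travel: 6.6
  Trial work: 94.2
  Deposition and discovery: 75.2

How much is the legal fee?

$111,614.00

Research and drafting: 58.0 × $295 = $17,110.00
Case management: 118.0 × $190 = $22,420.00
Deposition and discovery: 75.2 × $375 = $28,200.00
Trial work: 94.2 × $455 = $42,861.00
Subtotal: $17,110.00 + $22,420.00 + $28,200.00 + $42,861.00 = $110,591.00
Travel: 6.6 × $155 = $1,023.00
Total: $110,591.00 + $1,023.00 = $111,614.00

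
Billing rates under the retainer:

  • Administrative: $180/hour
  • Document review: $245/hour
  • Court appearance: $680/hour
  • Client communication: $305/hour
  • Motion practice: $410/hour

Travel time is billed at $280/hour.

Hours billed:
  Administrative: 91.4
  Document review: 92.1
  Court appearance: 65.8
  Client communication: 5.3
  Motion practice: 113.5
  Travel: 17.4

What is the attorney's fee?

$136,784.00

Administrative: 91.4 × $180 = $16,452.00
Document review: 92.1 × $245 = $22,564.50
Court appearance: 65.8 × $680 = $44,744.00
Client communication: 5.3 × $305 = $1,616.50
Motion practice: 113.5 × $410 = $46,535.00
Subtotal: $16,452.00 + $22,564.50 + $44,744.00 + $1,616.50 + $46,535.00 = $131,912.00
Travel: 17.4 × $280 = $4,872.00
Total: $131,912.00 + $4,872.00 = $136,784.00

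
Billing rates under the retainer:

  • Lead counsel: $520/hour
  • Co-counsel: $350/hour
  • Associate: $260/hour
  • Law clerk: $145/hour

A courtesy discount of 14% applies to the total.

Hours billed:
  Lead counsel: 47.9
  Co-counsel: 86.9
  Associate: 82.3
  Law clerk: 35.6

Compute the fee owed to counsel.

Lead counsel: 47.9 × $520 = $24,908.00
Co-counsel: 86.9 × $350 = $30,415.00
Associate: 82.3 × $260 = $21,398.00
Law clerk: 35.6 × $145 = $5,162.00
Subtotal: $81,883.00
Less 14% discount: −$11,463.62
Total: $81,883.00 − $11,463.62 = $70,419.38

$70,419.38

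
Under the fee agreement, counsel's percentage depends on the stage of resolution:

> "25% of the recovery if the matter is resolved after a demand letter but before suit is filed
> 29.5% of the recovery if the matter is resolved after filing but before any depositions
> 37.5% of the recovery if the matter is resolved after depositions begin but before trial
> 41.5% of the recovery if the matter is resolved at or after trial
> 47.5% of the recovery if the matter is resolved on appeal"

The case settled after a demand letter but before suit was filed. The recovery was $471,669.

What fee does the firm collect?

The matter settled after a demand letter but before suit was filed, so the 25% rate applies.
$471,669 × 25% = $117,917.25

$117,917.25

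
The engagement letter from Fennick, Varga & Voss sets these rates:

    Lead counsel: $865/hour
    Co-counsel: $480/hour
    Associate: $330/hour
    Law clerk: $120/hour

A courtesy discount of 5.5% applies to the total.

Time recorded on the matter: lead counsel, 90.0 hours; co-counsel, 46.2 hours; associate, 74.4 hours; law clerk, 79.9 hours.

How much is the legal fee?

$126,786.87

Lead counsel: 90.0 × $865 = $77,850.00
Co-counsel: 46.2 × $480 = $22,176.00
Associate: 74.4 × $330 = $24,552.00
Law clerk: 79.9 × $120 = $9,588.00
Subtotal: $134,166.00
Less 5.5% discount: −$7,379.13
Total: $134,166.00 − $7,379.13 = $126,786.87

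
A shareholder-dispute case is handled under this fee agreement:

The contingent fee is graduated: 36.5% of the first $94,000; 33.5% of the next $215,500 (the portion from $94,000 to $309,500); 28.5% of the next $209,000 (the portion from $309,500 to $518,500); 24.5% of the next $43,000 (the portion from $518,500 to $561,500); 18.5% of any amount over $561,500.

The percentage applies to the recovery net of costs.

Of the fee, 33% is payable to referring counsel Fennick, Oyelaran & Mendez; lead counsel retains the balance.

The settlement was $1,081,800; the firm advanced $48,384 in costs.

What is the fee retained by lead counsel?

Fee base (net of costs): $1,081,800 − $48,384 = $1,033,416
First $94,000 at 36.5% = $34,310.00
Next $215,500 at 33.5% = $72,192.50
Next $209,000 at 28.5% = $59,565.00
Next $43,000 at 24.5% = $10,535.00
Remaining $471,916 at 18.5% = $87,304.46
Fee: $34,310.00 + $72,192.50 + $59,565.00 + $10,535.00 + $87,304.46 = $263,906.96
Referral share: 33% of $263,906.96 = $87,089.30; lead counsel retains $263,906.96 − $87,089.30 = $176,817.66.

$176,817.66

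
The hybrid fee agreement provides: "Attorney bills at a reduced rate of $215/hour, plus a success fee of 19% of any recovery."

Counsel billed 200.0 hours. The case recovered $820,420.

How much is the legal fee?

Hourly: 200.0 × $215 = $43,000.00
Success fee: 19% of $820,420 = $155,879.80
Total: $43,000.00 + $155,879.80 = $198,879.80

$198,879.80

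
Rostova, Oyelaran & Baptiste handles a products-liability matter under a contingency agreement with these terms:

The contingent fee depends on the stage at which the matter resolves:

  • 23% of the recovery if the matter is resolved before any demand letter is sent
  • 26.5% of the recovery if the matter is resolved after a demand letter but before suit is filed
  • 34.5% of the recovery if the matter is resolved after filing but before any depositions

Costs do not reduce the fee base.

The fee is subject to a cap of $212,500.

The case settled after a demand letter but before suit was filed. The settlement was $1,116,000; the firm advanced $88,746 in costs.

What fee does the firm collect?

Fee base is the gross recovery, $1,116,000; costs are reimbursed separately.
The matter settled after a demand letter but before suit was filed, so the 26.5% rate applies.
$1,116,000 × 26.5% = $295,740.00
$295,740.00 exceeds the $212,500 cap, so the fee is capped at $212,500.00.

$212,500.00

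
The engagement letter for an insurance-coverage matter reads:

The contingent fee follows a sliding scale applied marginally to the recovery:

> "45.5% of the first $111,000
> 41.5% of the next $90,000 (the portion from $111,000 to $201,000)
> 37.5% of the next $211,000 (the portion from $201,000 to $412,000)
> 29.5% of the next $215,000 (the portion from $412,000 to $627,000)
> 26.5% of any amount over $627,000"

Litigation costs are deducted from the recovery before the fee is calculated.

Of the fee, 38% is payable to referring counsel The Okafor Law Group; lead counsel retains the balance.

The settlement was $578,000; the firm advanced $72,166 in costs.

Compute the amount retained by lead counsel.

Fee base (net of costs): $578,000 − $72,166 = $505,834
First $111,000 at 45.5% = $50,505.00
Next $90,000 at 41.5% = $37,350.00
Next $211,000 at 37.5% = $79,125.00
Remaining $93,834 at 29.5% = $27,681.03
Fee: $50,505.00 + $37,350.00 + $79,125.00 + $27,681.03 = $194,661.03
Referral share: 38% of $194,661.03 = $73,971.19; lead counsel retains $194,661.03 − $73,971.19 = $120,689.84.

$120,689.84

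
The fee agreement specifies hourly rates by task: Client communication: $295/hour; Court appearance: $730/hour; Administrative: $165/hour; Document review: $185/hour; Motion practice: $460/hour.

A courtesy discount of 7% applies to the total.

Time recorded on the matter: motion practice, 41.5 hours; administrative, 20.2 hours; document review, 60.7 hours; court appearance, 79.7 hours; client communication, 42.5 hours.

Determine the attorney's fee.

$97,065.03

Client communication: 42.5 × $295 = $12,537.50
Court appearance: 79.7 × $730 = $58,181.00
Administrative: 20.2 × $165 = $3,333.00
Document review: 60.7 × $185 = $11,229.50
Motion practice: 41.5 × $460 = $19,090.00
Subtotal: $104,371.00
Less 7% discount: −$7,305.97
Total: $104,371.00 − $7,305.97 = $97,065.03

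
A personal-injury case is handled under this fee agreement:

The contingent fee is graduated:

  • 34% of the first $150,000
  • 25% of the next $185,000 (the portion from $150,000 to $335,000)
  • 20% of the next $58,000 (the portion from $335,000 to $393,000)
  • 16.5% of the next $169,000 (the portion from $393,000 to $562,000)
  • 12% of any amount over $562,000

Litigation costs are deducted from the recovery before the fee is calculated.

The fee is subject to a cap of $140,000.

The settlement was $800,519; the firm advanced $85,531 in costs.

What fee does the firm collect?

Fee base (net of costs): $800,519 − $85,531 = $714,988
First $150,000 at 34% = $51,000.00
Next $185,000 at 25% = $46,250.00
Next $58,000 at 20% = $11,600.00
Next $169,000 at 16.5% = $27,885.00
Remaining $152,988 at 12% = $18,358.56
Fee: $51,000.00 + $46,250.00 + $11,600.00 + $27,885.00 + $18,358.56 = $155,093.56
$155,093.56 exceeds the $140,000 cap, so the fee is capped at $140,000.00.

$140,000.00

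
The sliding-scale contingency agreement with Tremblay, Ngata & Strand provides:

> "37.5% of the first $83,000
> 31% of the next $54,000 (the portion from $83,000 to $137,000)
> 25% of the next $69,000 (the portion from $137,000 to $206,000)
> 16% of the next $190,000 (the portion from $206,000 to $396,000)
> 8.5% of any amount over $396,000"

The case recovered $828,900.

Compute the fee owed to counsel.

First $83,000 at 37.5% = $31,125.00
Next $54,000 at 31% = $16,740.00
Next $69,000 at 25% = $17,250.00
Next $190,000 at 16% = $30,400.00
Remaining $432,900 at 8.5% = $36,796.50
Fee: $31,125.00 + $16,740.00 + $17,250.00 + $30,400.00 + $36,796.50 = $132,311.50

$132,311.50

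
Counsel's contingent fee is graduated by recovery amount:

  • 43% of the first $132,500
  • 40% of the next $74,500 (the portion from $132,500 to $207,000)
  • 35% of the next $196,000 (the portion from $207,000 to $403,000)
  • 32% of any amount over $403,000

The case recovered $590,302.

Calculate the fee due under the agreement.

$215,311.64

First $132,500 at 43% = $56,975.00
Next $74,500 at 40% = $29,800.00
Next $196,000 at 35% = $68,600.00
Remaining $187,302 at 32% = $59,936.64
Fee: $56,975.00 + $29,800.00 + $68,600.00 + $59,936.64 = $215,311.64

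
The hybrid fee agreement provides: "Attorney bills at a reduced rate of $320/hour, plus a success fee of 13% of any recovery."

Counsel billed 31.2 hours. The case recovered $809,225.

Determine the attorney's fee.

Hourly: 31.2 × $320 = $9,984.00
Success fee: 13% of $809,225 = $105,199.25
Total: $9,984.00 + $105,199.25 = $115,183.25

$115,183.25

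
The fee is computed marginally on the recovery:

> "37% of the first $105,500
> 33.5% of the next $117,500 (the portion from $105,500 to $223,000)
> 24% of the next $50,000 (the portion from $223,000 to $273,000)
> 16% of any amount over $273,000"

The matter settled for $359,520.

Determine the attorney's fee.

First $105,500 at 37% = $39,035.00
Next $117,500 at 33.5% = $39,362.50
Next $50,000 at 24% = $12,000.00
Remaining $86,520 at 16% = $13,843.20
Fee: $39,035.00 + $39,362.50 + $12,000.00 + $13,843.20 = $104,240.70

$104,240.70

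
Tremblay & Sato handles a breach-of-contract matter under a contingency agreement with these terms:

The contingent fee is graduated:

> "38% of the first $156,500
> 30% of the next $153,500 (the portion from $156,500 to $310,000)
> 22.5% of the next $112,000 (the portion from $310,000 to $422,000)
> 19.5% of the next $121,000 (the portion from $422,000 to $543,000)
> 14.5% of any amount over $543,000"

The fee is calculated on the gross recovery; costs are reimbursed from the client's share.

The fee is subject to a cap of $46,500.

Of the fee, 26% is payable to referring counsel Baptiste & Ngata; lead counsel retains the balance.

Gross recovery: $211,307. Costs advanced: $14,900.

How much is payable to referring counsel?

$12,090.00

Fee base is the gross recovery, $211,307; costs are reimbursed separately.
First $156,500 at 38% = $59,470.00
Remaining $54,807 at 30% = $16,442.10
Fee: $59,470.00 + $16,442.10 = $75,912.10
$75,912.10 exceeds the $46,500 cap, so the fee is capped at $46,500.00.
Referral share: 26% of $46,500.00 = $12,090.00; lead counsel retains $46,500.00 − $12,090.00 = $34,410.00.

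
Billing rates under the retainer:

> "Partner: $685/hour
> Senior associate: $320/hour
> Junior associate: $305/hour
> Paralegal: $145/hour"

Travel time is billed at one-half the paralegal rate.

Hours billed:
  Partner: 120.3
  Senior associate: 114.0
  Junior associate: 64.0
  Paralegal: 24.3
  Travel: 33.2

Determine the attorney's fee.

$144,336.00

Partner: 120.3 × $685 = $82,405.50
Senior associate: 114.0 × $320 = $36,480.00
Junior associate: 64.0 × $305 = $19,520.00
Paralegal: 24.3 × $145 = $3,523.50
Subtotal: $82,405.50 + $36,480.00 + $19,520.00 + $3,523.50 = $141,929.00
Travel: 33.2 × ($145 ÷ 2) = 33.2 × $72.50 = $2,407.00
Total: $141,929.00 + $2,407.00 = $144,336.00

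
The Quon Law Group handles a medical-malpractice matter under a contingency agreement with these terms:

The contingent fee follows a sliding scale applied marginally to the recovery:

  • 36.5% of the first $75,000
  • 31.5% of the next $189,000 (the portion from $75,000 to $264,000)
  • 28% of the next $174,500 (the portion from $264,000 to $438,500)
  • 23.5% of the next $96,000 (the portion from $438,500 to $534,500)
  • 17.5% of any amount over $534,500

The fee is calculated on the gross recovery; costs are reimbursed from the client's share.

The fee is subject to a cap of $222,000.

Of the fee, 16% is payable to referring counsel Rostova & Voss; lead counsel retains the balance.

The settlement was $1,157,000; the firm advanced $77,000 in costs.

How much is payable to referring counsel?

$35,520.00

Fee base is the gross recovery, $1,157,000; costs are reimbursed separately.
First $75,000 at 36.5% = $27,375.00
Next $189,000 at 31.5% = $59,535.00
Next $174,500 at 28% = $48,860.00
Next $96,000 at 23.5% = $22,560.00
Remaining $622,500 at 17.5% = $108,937.50
Fee: $27,375.00 + $59,535.00 + $48,860.00 + $22,560.00 + $108,937.50 = $267,267.50
$267,267.50 exceeds the $222,000 cap, so the fee is capped at $222,000.00.
Referral share: 16% of $222,000.00 = $35,520.00; lead counsel retains $222,000.00 − $35,520.00 = $186,480.00.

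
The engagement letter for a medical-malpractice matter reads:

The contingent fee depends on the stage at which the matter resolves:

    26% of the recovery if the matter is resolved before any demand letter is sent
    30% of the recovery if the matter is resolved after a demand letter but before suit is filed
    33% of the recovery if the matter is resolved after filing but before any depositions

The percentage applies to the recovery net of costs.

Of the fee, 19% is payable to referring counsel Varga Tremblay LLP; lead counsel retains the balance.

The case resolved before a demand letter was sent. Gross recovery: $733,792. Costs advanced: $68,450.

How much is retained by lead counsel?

$140,121.03

Fee base (net of costs): $733,792 − $68,450 = $665,342
The matter resolved before a demand letter was sent, so the 26% rate applies.
$665,342 × 26% = $172,988.92
Referral share: 19% of $172,988.92 = $32,867.89; lead counsel retains $172,988.92 − $32,867.89 = $140,121.03.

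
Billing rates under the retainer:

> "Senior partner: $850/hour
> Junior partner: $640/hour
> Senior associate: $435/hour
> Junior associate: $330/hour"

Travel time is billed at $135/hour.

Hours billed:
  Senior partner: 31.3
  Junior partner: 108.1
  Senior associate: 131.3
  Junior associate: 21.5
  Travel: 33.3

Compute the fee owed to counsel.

$164,495.00

Senior partner: 31.3 × $850 = $26,605.00
Junior partner: 108.1 × $640 = $69,184.00
Senior associate: 131.3 × $435 = $57,115.50
Junior associate: 21.5 × $330 = $7,095.00
Subtotal: $26,605.00 + $69,184.00 + $57,115.50 + $7,095.00 = $159,999.50
Travel: 33.3 × $135 = $4,495.50
Total: $159,999.50 + $4,495.50 = $164,495.00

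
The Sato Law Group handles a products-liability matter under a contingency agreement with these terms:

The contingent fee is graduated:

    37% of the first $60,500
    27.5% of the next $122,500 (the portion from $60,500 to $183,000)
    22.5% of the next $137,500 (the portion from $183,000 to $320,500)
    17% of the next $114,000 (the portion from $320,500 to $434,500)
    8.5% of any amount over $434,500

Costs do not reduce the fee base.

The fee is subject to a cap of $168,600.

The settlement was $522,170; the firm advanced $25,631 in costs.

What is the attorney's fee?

Fee base is the gross recovery, $522,170; costs are reimbursed separately.
First $60,500 at 37% = $22,385.00
Next $122,500 at 27.5% = $33,687.50
Next $137,500 at 22.5% = $30,937.50
Next $114,000 at 17% = $19,380.00
Remaining $87,670 at 8.5% = $7,451.95
Fee: $22,385.00 + $33,687.50 + $30,937.50 + $19,380.00 + $7,451.95 = $113,841.95
$113,841.95 is under the $168,600 cap.

$113,841.95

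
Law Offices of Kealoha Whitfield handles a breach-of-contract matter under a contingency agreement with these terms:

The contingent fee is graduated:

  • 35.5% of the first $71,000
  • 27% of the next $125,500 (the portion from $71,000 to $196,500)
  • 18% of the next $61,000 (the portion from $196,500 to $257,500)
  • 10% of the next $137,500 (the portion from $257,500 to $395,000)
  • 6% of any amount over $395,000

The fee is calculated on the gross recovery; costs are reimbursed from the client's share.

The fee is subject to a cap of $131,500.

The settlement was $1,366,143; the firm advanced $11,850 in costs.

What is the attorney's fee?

Fee base is the gross recovery, $1,366,143; costs are reimbursed separately.
First $71,000 at 35.5% = $25,205.00
Next $125,500 at 27% = $33,885.00
Next $61,000 at 18% = $10,980.00
Next $137,500 at 10% = $13,750.00
Remaining $971,143 at 6% = $58,268.58
Fee: $25,205.00 + $33,885.00 + $10,980.00 + $13,750.00 + $58,268.58 = $142,088.58
$142,088.58 exceeds the $131,500 cap, so the fee is capped at $131,500.00.

$131,500.00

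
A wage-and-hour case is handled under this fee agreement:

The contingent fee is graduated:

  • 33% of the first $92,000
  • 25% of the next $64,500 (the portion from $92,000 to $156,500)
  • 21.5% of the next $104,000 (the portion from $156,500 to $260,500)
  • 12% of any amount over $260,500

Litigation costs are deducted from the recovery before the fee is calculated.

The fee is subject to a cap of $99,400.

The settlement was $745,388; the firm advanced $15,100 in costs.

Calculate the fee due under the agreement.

$99,400.00

Fee base (net of costs): $745,388 − $15,100 = $730,288
First $92,000 at 33% = $30,360.00
Next $64,500 at 25% = $16,125.00
Next $104,000 at 21.5% = $22,360.00
Remaining $469,788 at 12% = $56,374.56
Fee: $30,360.00 + $16,125.00 + $22,360.00 + $56,374.56 = $125,219.56
$125,219.56 exceeds the $99,400 cap, so the fee is capped at $99,400.00.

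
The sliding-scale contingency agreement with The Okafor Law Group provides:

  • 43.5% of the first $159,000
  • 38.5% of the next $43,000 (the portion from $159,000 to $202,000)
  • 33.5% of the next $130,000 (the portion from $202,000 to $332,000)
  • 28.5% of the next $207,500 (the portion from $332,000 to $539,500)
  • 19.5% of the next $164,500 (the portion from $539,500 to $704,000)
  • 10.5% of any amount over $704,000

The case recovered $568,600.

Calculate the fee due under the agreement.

$194,082.00

First $159,000 at 43.5% = $69,165.00
Next $43,000 at 38.5% = $16,555.00
Next $130,000 at 33.5% = $43,550.00
Next $207,500 at 28.5% = $59,137.50
Remaining $29,100 at 19.5% = $5,674.50
Fee: $69,165.00 + $16,555.00 + $43,550.00 + $59,137.50 + $5,674.50 = $194,082.00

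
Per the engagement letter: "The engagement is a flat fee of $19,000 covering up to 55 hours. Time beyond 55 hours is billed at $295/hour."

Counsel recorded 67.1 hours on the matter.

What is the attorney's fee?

$22,569.50

Flat fee: $19,000.00
Excess hours: 67.1 − 55 = 12.1
Overrun: 12.1 × $295 = $3,569.50
Total: $19,000.00 + $3,569.50 = $22,569.50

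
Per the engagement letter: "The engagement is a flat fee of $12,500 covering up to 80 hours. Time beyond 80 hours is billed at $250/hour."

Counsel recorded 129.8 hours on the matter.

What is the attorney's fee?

$24,950.00

Flat fee: $12,500.00
Excess hours: 129.8 − 80 = 49.8
Overrun: 49.8 × $250 = $12,450.00
Total: $12,500.00 + $12,450.00 = $24,950.00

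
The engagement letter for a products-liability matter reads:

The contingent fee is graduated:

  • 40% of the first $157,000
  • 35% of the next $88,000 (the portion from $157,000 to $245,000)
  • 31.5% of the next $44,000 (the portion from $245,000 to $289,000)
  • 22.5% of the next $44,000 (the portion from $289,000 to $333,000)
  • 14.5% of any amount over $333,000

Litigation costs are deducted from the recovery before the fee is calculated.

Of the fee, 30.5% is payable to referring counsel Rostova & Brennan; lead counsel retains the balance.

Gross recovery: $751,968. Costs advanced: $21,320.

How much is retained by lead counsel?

$121,638.18

Fee base (net of costs): $751,968 − $21,320 = $730,648
First $157,000 at 40% = $62,800.00
Next $88,000 at 35% = $30,800.00
Next $44,000 at 31.5% = $13,860.00
Next $44,000 at 22.5% = $9,900.00
Remaining $397,648 at 14.5% = $57,658.96
Fee: $62,800.00 + $30,800.00 + $13,860.00 + $9,900.00 + $57,658.96 = $175,018.96
Referral share: 30.5% of $175,018.96 = $53,380.78; lead counsel retains $175,018.96 − $53,380.78 = $121,638.18.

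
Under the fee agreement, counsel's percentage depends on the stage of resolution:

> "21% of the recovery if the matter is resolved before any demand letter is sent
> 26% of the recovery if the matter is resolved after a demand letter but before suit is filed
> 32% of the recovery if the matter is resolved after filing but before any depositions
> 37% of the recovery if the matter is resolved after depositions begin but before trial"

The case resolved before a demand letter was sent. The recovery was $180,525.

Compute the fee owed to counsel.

The matter resolved before a demand letter was sent, so the 21% rate applies.
$180,525 × 21% = $37,910.25

$37,910.25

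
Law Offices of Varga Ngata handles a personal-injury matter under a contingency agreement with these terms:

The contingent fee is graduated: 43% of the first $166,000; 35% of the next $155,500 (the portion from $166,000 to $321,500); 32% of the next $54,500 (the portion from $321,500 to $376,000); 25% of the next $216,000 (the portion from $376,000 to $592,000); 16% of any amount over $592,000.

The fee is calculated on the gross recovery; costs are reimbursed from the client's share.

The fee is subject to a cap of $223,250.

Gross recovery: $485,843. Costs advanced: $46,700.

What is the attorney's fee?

Fee base is the gross recovery, $485,843; costs are reimbursed separately.
First $166,000 at 43% = $71,380.00
Next $155,500 at 35% = $54,425.00
Next $54,500 at 32% = $17,440.00
Remaining $109,843 at 25% = $27,460.75
Fee: $71,380.00 + $54,425.00 + $17,440.00 + $27,460.75 = $170,705.75
$170,705.75 is under the $223,250 cap.

$170,705.75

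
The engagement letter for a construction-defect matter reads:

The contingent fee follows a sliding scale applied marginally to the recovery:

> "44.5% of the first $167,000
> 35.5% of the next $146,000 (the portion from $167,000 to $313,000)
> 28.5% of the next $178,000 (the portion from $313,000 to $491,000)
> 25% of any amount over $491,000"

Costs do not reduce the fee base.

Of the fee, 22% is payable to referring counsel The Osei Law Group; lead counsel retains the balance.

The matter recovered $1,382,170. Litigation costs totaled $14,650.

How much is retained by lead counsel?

$311,740.65

Fee base is the gross recovery, $1,382,170; costs are reimbursed separately.
First $167,000 at 44.5% = $74,315.00
Next $146,000 at 35.5% = $51,830.00
Next $178,000 at 28.5% = $50,730.00
Remaining $891,170 at 25% = $222,792.50
Fee: $74,315.00 + $51,830.00 + $50,730.00 + $222,792.50 = $399,667.50
Referral share: 22% of $399,667.50 = $87,926.85; lead counsel retains $399,667.50 − $87,926.85 = $311,740.65.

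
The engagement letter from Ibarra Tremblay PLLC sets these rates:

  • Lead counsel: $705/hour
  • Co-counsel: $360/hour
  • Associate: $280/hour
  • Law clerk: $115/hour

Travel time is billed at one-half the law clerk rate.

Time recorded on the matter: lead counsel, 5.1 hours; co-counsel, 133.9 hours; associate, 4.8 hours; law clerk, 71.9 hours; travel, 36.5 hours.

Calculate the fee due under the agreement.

$63,510.75

Lead counsel: 5.1 × $705 = $3,595.50
Co-counsel: 133.9 × $360 = $48,204.00
Associate: 4.8 × $280 = $1,344.00
Law clerk: 71.9 × $115 = $8,268.50
Subtotal: $3,595.50 + $48,204.00 + $1,344.00 + $8,268.50 = $61,412.00
Travel: 36.5 × ($115 ÷ 2) = 36.5 × $57.50 = $2,098.75
Total: $61,412.00 + $2,098.75 = $63,510.75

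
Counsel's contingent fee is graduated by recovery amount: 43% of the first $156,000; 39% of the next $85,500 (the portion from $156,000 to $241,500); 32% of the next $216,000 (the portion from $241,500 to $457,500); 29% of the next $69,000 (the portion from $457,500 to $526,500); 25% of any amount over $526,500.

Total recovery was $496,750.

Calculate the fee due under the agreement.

First $156,000 at 43% = $67,080.00
Next $85,500 at 39% = $33,345.00
Next $216,000 at 32% = $69,120.00
Remaining $39,250 at 29% = $11,382.50
Fee: $67,080.00 + $33,345.00 + $69,120.00 + $11,382.50 = $180,927.50

$180,927.50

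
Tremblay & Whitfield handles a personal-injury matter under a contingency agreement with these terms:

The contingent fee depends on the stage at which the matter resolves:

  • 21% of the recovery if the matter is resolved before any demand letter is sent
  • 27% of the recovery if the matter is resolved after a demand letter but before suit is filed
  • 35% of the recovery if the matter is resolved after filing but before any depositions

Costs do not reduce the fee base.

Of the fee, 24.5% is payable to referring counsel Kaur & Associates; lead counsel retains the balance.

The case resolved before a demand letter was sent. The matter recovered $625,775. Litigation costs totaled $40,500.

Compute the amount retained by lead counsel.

$99,216.63

Fee base is the gross recovery, $625,775; costs are reimbursed separately.
The matter resolved before a demand letter was sent, so the 21% rate applies.
$625,775 × 21% = $131,412.75
Referral share: 24.5% of $131,412.75 = $32,196.12; lead counsel retains $131,412.75 − $32,196.12 = $99,216.63.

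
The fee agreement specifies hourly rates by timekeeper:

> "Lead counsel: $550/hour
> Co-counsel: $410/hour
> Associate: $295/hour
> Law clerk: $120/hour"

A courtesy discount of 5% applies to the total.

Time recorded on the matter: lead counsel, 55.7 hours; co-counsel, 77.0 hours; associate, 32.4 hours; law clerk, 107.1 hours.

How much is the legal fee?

Lead counsel: 55.7 × $550 = $30,635.00
Co-counsel: 77.0 × $410 = $31,570.00
Associate: 32.4 × $295 = $9,558.00
Law clerk: 107.1 × $120 = $12,852.00
Subtotal: $84,615.00
Less 5% discount: −$4,230.75
Total: $84,615.00 − $4,230.75 = $80,384.25

$80,384.25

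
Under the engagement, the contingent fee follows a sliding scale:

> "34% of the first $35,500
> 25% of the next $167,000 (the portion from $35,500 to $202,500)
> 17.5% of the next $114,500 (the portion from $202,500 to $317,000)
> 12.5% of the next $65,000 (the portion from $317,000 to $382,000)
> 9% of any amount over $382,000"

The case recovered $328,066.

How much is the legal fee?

First $35,500 at 34% = $12,070.00
Next $167,000 at 25% = $41,750.00
Next $114,500 at 17.5% = $20,037.50
Remaining $11,066 at 12.5% = $1,383.25
Fee: $12,070.00 + $41,750.00 + $20,037.50 + $1,383.25 = $75,240.75

$75,240.75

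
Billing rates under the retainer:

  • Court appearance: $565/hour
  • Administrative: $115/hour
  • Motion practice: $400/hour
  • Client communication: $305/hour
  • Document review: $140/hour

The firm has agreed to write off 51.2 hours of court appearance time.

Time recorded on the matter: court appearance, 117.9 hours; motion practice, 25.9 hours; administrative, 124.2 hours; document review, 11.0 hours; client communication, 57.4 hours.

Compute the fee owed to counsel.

Court appearance: 117.9 × $565 = $66,613.50
Administrative: 124.2 × $115 = $14,283.00
Motion practice: 25.9 × $400 = $10,360.00
Client communication: 57.4 × $305 = $17,507.00
Document review: 11.0 × $140 = $1,540.00
Subtotal: $110,303.50
Write-off: 51.2 × $565 = $28,928.00
Total: $110,303.50 − $28,928.00 = $81,375.50

$81,375.50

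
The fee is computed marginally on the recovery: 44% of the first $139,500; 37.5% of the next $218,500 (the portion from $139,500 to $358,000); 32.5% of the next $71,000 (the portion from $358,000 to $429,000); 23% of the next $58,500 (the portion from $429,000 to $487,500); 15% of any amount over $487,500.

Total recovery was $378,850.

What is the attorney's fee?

First $139,500 at 44% = $61,380.00
Next $218,500 at 37.5% = $81,937.50
Remaining $20,850 at 32.5% = $6,776.25
Fee: $61,380.00 + $81,937.50 + $6,776.25 = $150,093.75

$150,093.75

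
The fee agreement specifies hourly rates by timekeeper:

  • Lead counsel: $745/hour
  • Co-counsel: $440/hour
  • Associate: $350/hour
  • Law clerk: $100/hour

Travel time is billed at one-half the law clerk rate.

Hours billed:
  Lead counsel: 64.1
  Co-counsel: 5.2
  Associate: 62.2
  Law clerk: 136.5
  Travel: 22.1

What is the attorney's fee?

$86,567.50

Lead counsel: 64.1 × $745 = $47,754.50
Co-counsel: 5.2 × $440 = $2,288.00
Associate: 62.2 × $350 = $21,770.00
Law clerk: 136.5 × $100 = $13,650.00
Subtotal: $47,754.50 + $2,288.00 + $21,770.00 + $13,650.00 = $85,462.50
Travel: 22.1 × ($100 ÷ 2) = 22.1 × $50.00 = $1,105.00
Total: $85,462.50 + $1,105.00 = $86,567.50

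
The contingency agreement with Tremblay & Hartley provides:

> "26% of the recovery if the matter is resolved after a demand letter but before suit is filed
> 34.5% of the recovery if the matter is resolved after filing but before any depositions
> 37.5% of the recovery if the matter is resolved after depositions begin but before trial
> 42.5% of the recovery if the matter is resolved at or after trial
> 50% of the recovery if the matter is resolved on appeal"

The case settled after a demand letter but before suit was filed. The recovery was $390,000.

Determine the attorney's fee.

The matter settled after a demand letter but before suit was filed, so the 26% rate applies.
$390,000 × 26% = $101,400.00

$101,400.00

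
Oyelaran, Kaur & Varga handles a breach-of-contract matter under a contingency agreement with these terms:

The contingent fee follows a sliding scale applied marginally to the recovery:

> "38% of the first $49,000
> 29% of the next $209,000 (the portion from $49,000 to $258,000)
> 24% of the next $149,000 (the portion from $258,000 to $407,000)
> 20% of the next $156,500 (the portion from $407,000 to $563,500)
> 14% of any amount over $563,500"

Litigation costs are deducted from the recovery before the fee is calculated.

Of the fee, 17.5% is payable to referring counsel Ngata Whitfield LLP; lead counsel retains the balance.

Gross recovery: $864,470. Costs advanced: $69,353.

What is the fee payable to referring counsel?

Fee base (net of costs): $864,470 − $69,353 = $795,117
First $49,000 at 38% = $18,620.00
Next $209,000 at 29% = $60,610.00
Next $149,000 at 24% = $35,760.00
Next $156,500 at 20% = $31,300.00
Remaining $231,617 at 14% = $32,426.38
Fee: $18,620.00 + $60,610.00 + $35,760.00 + $31,300.00 + $32,426.38 = $178,716.38
Referral share: 17.5% of $178,716.38 = $31,275.37; lead counsel retains $178,716.38 − $31,275.37 = $147,441.01.

$31,275.37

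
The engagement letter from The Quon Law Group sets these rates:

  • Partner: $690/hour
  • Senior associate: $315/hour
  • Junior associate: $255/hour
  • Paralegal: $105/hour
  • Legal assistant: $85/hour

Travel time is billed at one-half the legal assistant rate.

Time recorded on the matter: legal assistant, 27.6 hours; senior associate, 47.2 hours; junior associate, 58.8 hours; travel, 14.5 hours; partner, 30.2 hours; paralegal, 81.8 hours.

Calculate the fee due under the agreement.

$62,251.25

Partner: 30.2 × $690 = $20,838.00
Senior associate: 47.2 × $315 = $14,868.00
Junior associate: 58.8 × $255 = $14,994.00
Paralegal: 81.8 × $105 = $8,589.00
Legal assistant: 27.6 × $85 = $2,346.00
Subtotal: $20,838.00 + $14,868.00 + $14,994.00 + $8,589.00 + $2,346.00 = $61,635.00
Travel: 14.5 × ($85 ÷ 2) = 14.5 × $42.50 = $616.25
Total: $61,635.00 + $616.25 = $62,251.25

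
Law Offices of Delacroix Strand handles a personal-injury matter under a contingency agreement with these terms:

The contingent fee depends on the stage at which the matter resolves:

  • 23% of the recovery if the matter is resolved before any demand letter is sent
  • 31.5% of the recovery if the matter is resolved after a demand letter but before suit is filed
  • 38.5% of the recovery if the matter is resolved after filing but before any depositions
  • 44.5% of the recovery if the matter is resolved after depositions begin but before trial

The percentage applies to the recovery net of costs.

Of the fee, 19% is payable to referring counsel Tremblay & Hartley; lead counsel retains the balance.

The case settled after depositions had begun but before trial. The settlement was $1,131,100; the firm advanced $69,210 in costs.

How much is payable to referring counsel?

Fee base (net of costs): $1,131,100 − $69,210 = $1,061,890
The matter settled after depositions had begun but before trial, so the 44.5% rate applies.
$1,061,890 × 44.5% = $472,541.05
Referral share: 19% of $472,541.05 = $89,782.80; lead counsel retains $472,541.05 − $89,782.80 = $382,758.25.

$89,782.80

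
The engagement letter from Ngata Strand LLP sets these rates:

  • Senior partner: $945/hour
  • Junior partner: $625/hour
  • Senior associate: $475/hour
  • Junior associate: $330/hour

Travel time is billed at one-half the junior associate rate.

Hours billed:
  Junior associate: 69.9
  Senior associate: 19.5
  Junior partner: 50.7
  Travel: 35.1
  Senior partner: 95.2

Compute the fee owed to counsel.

Senior partner: 95.2 × $945 = $89,964.00
Junior partner: 50.7 × $625 = $31,687.50
Senior associate: 19.5 × $475 = $9,262.50
Junior associate: 69.9 × $330 = $23,067.00
Subtotal: $89,964.00 + $31,687.50 + $9,262.50 + $23,067.00 = $153,981.00
Travel: 35.1 × ($330 ÷ 2) = 35.1 × $165.00 = $5,791.50
Total: $153,981.00 + $5,791.50 = $159,772.50

$159,772.50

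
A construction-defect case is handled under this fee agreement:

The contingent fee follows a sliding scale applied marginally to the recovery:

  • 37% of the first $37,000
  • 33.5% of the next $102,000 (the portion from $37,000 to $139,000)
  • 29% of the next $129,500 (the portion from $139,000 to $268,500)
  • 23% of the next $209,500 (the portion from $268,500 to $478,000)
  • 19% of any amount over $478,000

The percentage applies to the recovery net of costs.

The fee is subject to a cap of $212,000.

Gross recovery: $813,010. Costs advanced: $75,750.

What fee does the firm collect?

Fee base (net of costs): $813,010 − $75,750 = $737,260
First $37,000 at 37% = $13,690.00
Next $102,000 at 33.5% = $34,170.00
Next $129,500 at 29% = $37,555.00
Next $209,500 at 23% = $48,185.00
Remaining $259,260 at 19% = $49,259.40
Fee: $13,690.00 + $34,170.00 + $37,555.00 + $48,185.00 + $49,259.40 = $182,859.40
$182,859.40 is under the $212,000 cap.

$182,859.40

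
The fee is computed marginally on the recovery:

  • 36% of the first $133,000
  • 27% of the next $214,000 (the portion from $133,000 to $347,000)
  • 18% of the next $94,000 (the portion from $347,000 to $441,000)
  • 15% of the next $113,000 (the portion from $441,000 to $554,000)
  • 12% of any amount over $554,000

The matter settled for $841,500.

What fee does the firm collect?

First $133,000 at 36% = $47,880.00
Next $214,000 at 27% = $57,780.00
Next $94,000 at 18% = $16,920.00
Next $113,000 at 15% = $16,950.00
Remaining $287,500 at 12% = $34,500.00
Fee: $47,880.00 + $57,780.00 + $16,920.00 + $16,950.00 + $34,500.00 = $174,030.00

$174,030.00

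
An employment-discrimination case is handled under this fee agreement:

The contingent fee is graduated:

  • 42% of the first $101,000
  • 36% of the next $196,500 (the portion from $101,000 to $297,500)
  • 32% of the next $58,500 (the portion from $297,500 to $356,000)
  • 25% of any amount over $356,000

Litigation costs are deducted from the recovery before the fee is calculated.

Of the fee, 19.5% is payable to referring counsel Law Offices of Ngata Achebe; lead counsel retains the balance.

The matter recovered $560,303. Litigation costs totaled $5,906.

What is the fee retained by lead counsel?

$146,090.80

Fee base (net of costs): $560,303 − $5,906 = $554,397
First $101,000 at 42% = $42,420.00
Next $196,500 at 36% = $70,740.00
Next $58,500 at 32% = $18,720.00
Remaining $198,397 at 25% = $49,599.25
Fee: $42,420.00 + $70,740.00 + $18,720.00 + $49,599.25 = $181,479.25
Referral share: 19.5% of $181,479.25 = $35,388.45; lead counsel retains $181,479.25 − $35,388.45 = $146,090.80.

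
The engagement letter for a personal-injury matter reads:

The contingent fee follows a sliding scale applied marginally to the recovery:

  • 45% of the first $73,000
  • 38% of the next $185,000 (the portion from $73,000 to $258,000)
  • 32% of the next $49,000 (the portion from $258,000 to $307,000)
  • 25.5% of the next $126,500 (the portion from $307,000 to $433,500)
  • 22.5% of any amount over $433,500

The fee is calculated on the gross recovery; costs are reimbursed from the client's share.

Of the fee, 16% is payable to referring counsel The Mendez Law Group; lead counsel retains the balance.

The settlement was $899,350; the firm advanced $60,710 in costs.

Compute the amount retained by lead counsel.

$214,959.15

Fee base is the gross recovery, $899,350; costs are reimbursed separately.
First $73,000 at 45% = $32,850.00
Next $185,000 at 38% = $70,300.00
Next $49,000 at 32% = $15,680.00
Next $126,500 at 25.5% = $32,257.50
Remaining $465,850 at 22.5% = $104,816.25
Fee: $32,850.00 + $70,300.00 + $15,680.00 + $32,257.50 + $104,816.25 = $255,903.75
Referral share: 16% of $255,903.75 = $40,944.60; lead counsel retains $255,903.75 − $40,944.60 = $214,959.15.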